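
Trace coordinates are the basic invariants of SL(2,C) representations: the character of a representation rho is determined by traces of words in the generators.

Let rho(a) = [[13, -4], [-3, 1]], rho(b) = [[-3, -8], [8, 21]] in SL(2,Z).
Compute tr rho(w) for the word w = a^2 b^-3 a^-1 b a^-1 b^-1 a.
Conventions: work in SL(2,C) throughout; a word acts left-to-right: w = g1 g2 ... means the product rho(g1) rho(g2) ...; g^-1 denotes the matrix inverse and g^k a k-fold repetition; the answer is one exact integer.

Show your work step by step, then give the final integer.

rho(a) = [[13, -4], [-3, 1]]
... * rho(a) = [[13, -4], [-3, 1]]  ->  [[181, -56], [-42, 13]]
... * rho(b^-1) = [[21, 8], [-8, -3]]  ->  [[4249, 1616], [-986, -375]]
... * rho(b^-1) = [[21, 8], [-8, -3]]  ->  [[76301, 29144], [-17706, -6763]]
... * rho(b^-1) = [[21, 8], [-8, -3]]  ->  [[1369169, 522976], [-317722, -121359]]
... * rho(a^-1) = [[1, 4], [3, 13]]  ->  [[2938097, 12275364], [-681799, -2848555]]
... * rho(b) = [[-3, -8], [8, 21]]  ->  [[89388621, 234277868], [-20743043, -54365263]]
... * rho(a^-1) = [[1, 4], [3, 13]]  ->  [[792222225, 3403166768], [-183838832, -789720591]]
... * rho(b^-1) = [[21, 8], [-8, -3]]  ->  [[-10588667419, -3871722504], [2457149256, 898451117]]
... * rho(a) = [[13, -4], [-3, 1]]  ->  [[-126037508935, 38482947172], [29247586977, -8930145907]]
tr = -126037508935 + -8930145907 = -134967654842

-134967654842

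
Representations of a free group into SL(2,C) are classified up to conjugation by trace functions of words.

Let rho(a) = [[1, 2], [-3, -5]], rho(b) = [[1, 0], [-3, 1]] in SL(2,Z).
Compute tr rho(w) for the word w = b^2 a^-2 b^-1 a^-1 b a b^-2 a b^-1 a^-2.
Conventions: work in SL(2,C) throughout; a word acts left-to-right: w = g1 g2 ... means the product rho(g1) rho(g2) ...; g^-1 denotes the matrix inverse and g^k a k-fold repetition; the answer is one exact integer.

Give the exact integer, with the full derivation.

-372526

rho(b) = [[1, 0], [-3, 1]]
... * rho(b) = [[1, 0], [-3, 1]]  ->  [[1, 0], [-6, 1]]
... * rho(a^-1) = [[-5, -2], [3, 1]]  ->  [[-5, -2], [33, 13]]
... * rho(a^-1) = [[-5, -2], [3, 1]]  ->  [[19, 8], [-126, -53]]
... * rho(b^-1) = [[1, 0], [3, 1]]  ->  [[43, 8], [-285, -53]]
... * rho(a^-1) = [[-5, -2], [3, 1]]  ->  [[-191, -78], [1266, 517]]
... * rho(b) = [[1, 0], [-3, 1]]  ->  [[43, -78], [-285, 517]]
... * rho(a) = [[1, 2], [-3, -5]]  ->  [[277, 476], [-1836, -3155]]
... * rho(b^-1) = [[1, 0], [3, 1]]  ->  [[1705, 476], [-11301, -3155]]
... * rho(b^-1) = [[1, 0], [3, 1]]  ->  [[3133, 476], [-20766, -3155]]
... * rho(a) = [[1, 2], [-3, -5]]  ->  [[1705, 3886], [-11301, -25757]]
... * rho(b^-1) = [[1, 0], [3, 1]]  ->  [[13363, 3886], [-88572, -25757]]
... * rho(a^-1) = [[-5, -2], [3, 1]]  ->  [[-55157, -22840], [365589, 151387]]
... * rho(a^-1) = [[-5, -2], [3, 1]]  ->  [[207265, 87474], [-1373784, -579791]]
tr = 207265 + -579791 = -372526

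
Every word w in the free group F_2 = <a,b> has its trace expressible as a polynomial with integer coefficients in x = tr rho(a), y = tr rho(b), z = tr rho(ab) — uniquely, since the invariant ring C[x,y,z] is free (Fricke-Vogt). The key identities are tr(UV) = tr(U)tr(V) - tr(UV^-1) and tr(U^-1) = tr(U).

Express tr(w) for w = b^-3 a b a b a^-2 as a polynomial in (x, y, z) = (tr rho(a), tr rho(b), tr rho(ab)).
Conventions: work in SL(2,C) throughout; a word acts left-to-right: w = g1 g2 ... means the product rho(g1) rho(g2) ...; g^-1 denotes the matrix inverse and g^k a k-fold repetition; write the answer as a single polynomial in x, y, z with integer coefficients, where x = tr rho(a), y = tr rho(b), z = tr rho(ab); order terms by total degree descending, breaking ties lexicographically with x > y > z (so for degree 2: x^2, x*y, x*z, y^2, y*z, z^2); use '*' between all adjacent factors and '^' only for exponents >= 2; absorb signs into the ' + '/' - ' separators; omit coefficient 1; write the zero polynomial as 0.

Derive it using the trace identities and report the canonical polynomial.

-x^2*y^3*z^2 + x^3*y^2*z + x*y^4*z + x*y^2*z^3 + x^2*y*z^2 - x^3*z - 6*x*y^2*z - x*z^3 + x^2*y + y^3 + y*z^2 + 4*x*z - 3*y

tr(a b a) = tr(a) * tr(b a) - tr(b) = x*z - y
tr(a b a b) = tr(a b) * tr(a b) - tr(1) = z^2 - 2
tr(b^-1 a b a) = tr(a b a) * tr(b) - tr(a b a b) = x*y*z - y^2 - z^2 + 2
apply: tr(b a b) = tr(b) * tr(a b) - tr(a) = y*z - x
tr(a b a b a) = tr(a) * tr(b a b a) - tr(b a b) = x*z^2 - y*z - x
tr(a b a b a b) = tr(a b a b) * tr(a b) - tr(b a) = z^3 - 3*z
apply: tr(a b a b a b^-1) = tr(a b a b a) * tr(b) - tr(a b a b a b) = x*y*z^2 - y^2*z - z^3 - x*y + 3*z
tr(b^-2 a b a b a) = tr(a b a b a b^-1) * tr(b) - tr(a b a b a) = x*y^2*z^2 - y^3*z - y*z^3 - x*y^2 - x*z^2 + 4*y*z + x
use: tr(a^-1 b^-2 a b a b) = tr(b^-2 a b a b) * tr(a) - tr(b^-2 a b a b a) = -x*y^2*z^2 + x^2*y*z + y^3*z + y*z^3 - 4*y*z + x
use: tr(b^-1 a b a b a^-2 b^-1) = tr(a^-1 b^-2 a b a b) * tr(a) - tr(a^-1 b^-2 a b a b a) = -x^2*y^2*z^2 + x^3*y*z + x*y^3*z + x*y*z^3 - 5*x*y*z + x^2 + y^2 + z^2 - 2
tr(b a b a b) = tr(b) * tr(a b a b) - tr(a b a) = y*z^2 - x*z - y
tr(a b a b a^-1 b) = tr(b a b a b) * tr(a) - tr(b a b a b a) = x*y*z^2 - x^2*z - z^3 - x*y + 3*z
tr(b^-1 a b a b a^-1) = tr(a b a b a^-1) * tr(b) - tr(a b a b a^-1 b) = -x*y*z^2 + x^2*z + y^2*z + z^3 - 3*z
tr(b^-1 a b a b a^-2) = tr(b^-1 a b a b a^-1) * tr(a) - tr(b^-1 a b a b) = -x^2*y*z^2 + x^3*z + x*y^2*z + x*z^3 - 4*x*z + y
use: tr(b^-3 a b a b a^-2) = tr(b^-1 a b a b a^-2 b^-1) * tr(b) - tr(b^-1 a b a b a^-2) = -x^2*y^3*z^2 + x^3*y^2*z + x*y^4*z + x*y^2*z^3 + x^2*y*z^2 - x^3*z - 6*x*y^2*z - x*z^3 + x^2*y + y^3 + y*z^2 + 4*x*z - 3*y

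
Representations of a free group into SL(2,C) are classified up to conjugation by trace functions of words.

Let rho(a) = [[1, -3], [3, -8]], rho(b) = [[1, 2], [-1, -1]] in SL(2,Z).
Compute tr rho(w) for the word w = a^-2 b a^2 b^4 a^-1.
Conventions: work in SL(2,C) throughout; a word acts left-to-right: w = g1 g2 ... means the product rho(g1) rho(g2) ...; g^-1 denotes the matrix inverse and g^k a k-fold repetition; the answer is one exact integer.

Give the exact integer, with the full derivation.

-18

rho(a^-1) = [[-8, 3], [-3, 1]]
... * rho(a^-1) = [[-8, 3], [-3, 1]]  ->  [[55, -21], [21, -8]]
... * rho(b) = [[1, 2], [-1, -1]]  ->  [[76, 131], [29, 50]]
... * rho(a) = [[1, -3], [3, -8]]  ->  [[469, -1276], [179, -487]]
... * rho(a) = [[1, -3], [3, -8]]  ->  [[-3359, 8801], [-1282, 3359]]
... * rho(b) = [[1, 2], [-1, -1]]  ->  [[-12160, -15519], [-4641, -5923]]
... * rho(b) = [[1, 2], [-1, -1]]  ->  [[3359, -8801], [1282, -3359]]
... * rho(b) = [[1, 2], [-1, -1]]  ->  [[12160, 15519], [4641, 5923]]
... * rho(b) = [[1, 2], [-1, -1]]  ->  [[-3359, 8801], [-1282, 3359]]
... * rho(a^-1) = [[-8, 3], [-3, 1]]  ->  [[469, -1276], [179, -487]]
tr = 469 + -487 = -18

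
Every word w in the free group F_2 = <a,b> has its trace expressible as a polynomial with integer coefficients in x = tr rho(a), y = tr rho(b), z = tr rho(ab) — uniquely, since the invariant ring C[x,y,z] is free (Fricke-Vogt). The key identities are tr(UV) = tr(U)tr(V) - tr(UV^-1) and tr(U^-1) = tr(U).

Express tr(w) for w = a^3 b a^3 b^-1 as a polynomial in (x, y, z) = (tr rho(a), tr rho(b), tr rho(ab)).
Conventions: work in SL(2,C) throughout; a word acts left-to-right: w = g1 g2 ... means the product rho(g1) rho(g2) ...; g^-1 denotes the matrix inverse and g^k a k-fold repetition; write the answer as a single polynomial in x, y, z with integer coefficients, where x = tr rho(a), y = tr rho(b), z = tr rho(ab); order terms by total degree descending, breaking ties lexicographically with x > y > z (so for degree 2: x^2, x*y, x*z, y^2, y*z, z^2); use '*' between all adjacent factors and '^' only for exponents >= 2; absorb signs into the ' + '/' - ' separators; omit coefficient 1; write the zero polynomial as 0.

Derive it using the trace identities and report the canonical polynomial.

tr(b a^2) = tr(a)*tr(b a) - tr(b)   [square of a] = x*z - y
apply: tr(b a^3) = tr(a)*tr(b a^2) - tr(b a)   [square of a] = x^2*z - x*y - z
use: tr(a b a^3) = tr(a)*tr(b a^3) - tr(b a^2)   [square of a] = x^3*z - x^2*y - 2*x*z + y
use: tr(a^4 b a) = tr(a)*tr(a b a^3) - tr(a b a^2)   [square of a] = x^4*z - x^3*y - 3*x^2*z + 2*x*y + z
apply: tr(a^3 b a^3) = tr(a)*tr(a^4 b a) - tr(a^4 b)   [square of a] = x^5*z - x^4*y - 4*x^3*z + 3*x^2*y + 3*x*z - y
use: tr(b a b a) = tr(b a)*tr(b a) - tr(1)   [split at a repeated b] = z^2 - 2
apply: tr(b a b) = tr(b)*tr(a b) - tr(a)   [square of b] = y*z - x
apply: tr(b a^2 b a) = tr(a)*tr(b a b a) - tr(b a b)   [square of a] = x*z^2 - y*z - x
tr(a^2) = tr(a)*tr(a) - tr(1)   [square of a] = x^2 - 2
tr(b a^2 b) = tr(b)*tr(a^2 b) - tr(a^2)   [square of b] = x*y*z - x^2 - y^2 + 2
tr(a b a^2 b a) = tr(a)*tr(b a^2 b a) - tr(b a^2 b)   [square of a] = x^2*z^2 - 2*x*y*z + y^2 - 2
tr(b a^3 b a^2) = tr(a)*tr(a b a^2 b a) - tr(a b a^2 b)   [square of a] = x^3*z^2 - 2*x^2*y*z + x*y^2 - x*z^2 + y*z - x
apply: tr(b a^3 b a) = tr(a)*tr(b a b a^2) - tr(b a b a)   [square of a] = x^2*z^2 - x*y*z - x^2 - z^2 + 2
tr(a^3 b a^3 b) = tr(a)*tr(b a^3 b a^2) - tr(b a^3 b a)   [square of a] = x^4*z^2 - 2*x^3*y*z + x^2*y^2 - 2*x^2*z^2 + 2*x*y*z + z^2 - 2
use: tr(a^3 b a^3 b^-1) = tr(a^3 b a^3)*tr(b) - tr(a^3 b a^3 b)   [inverse elimination on b] = x^5*y*z - x^4*y^2 - x^4*z^2 - 2*x^3*y*z + 2*x^2*y^2 + 2*x^2*z^2 + x*y*z - y^2 - z^2 + 2

x^5*y*z - x^4*y^2 - x^4*z^2 - 2*x^3*y*z + 2*x^2*y^2 + 2*x^2*z^2 + x*y*z - y^2 - z^2 + 2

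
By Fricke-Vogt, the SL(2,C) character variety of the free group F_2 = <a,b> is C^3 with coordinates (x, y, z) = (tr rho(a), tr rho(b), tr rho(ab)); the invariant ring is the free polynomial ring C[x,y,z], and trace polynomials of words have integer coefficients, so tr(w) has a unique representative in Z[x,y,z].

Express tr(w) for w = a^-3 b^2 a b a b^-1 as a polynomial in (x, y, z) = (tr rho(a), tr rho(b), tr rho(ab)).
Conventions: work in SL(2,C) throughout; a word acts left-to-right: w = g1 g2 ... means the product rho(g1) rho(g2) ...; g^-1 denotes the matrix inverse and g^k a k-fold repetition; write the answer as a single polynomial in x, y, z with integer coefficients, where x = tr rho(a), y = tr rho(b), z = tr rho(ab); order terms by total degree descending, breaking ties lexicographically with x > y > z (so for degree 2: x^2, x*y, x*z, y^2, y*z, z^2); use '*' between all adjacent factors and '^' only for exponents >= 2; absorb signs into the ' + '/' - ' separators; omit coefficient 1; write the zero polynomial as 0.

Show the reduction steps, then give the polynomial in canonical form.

trace(a b^2) = trace(b) * trace(a b) - trace(a) = y*z - x
trace(b^2 a b) = trace(b) * trace(a b^2) - trace(a b) = y^2*z - x*y - z
trace(a b a b) = trace(a b) * trace(a b) - trace(1) = z^2 - 2
trace(a b a) = trace(a) * trace(b a) - trace(b) = x*z - y
trace(b a b a b) = trace(b) * trace(a b a b) - trace(a b a) = y*z^2 - x*z - y
trace(b^2 a b a b) = trace(b) * trace(b a b a b) - trace(b a b a) = y^2*z^2 - x*y*z - y^2 - z^2 + 2
trace(a b a b a b) = trace(b a b a) * trace(b a) - trace(a b) = z^3 - 3*z
trace(a b a b a) = trace(a) * trace(b a b a) - trace(b a b) = x*z^2 - y*z - x
trace(b^2 a b a b a) = trace(b) * trace(a b a b a b) - trace(a b a b a) = y*z^3 - x*z^2 - 2*y*z + x
trace(a^-1 b^2 a b a b) = trace(b^2 a b a b) * trace(a) - trace(b^2 a b a b a) = x*y^2*z^2 - x^2*y*z - y*z^3 - x*y^2 + 2*y*z + x
trace(b^2 a b a b^-1 a^-1) = trace(a^-1 b^2 a b a) * trace(b) - trace(a^-1 b^2 a b a b) = -x*y^2*z^2 + x^2*y*z + y^3*z + y*z^3 - 3*y*z - x
trace(a^-2 b^2 a b a b^-1) = trace(b^2 a b a b^-1 a^-1) * trace(a) - trace(b^2 a b a b^-1) = -x^2*y^2*z^2 + x^3*y*z + x*y^3*z + x*y*z^3 - 3*x*y*z - x^2 - z^2 + 2
trace(a^-3 b^2 a b a b^-1) = trace(a^-2 b^2 a b a b^-1) * trace(a) - trace(a^-2 b^2 a b a b^-1 a) = -x^3*y^2*z^2 + x^4*y*z + x^2*y^3*z + x^2*y*z^3 + x*y^2*z^2 - 4*x^2*y*z - y^3*z - y*z^3 - x^3 - x*z^2 + 3*y*z + 3*x

-x^3*y^2*z^2 + x^4*y*z + x^2*y^3*z + x^2*y*z^3 + x*y^2*z^2 - 4*x^2*y*z - y^3*z - y*z^3 - x^3 - x*z^2 + 3*y*z + 3*x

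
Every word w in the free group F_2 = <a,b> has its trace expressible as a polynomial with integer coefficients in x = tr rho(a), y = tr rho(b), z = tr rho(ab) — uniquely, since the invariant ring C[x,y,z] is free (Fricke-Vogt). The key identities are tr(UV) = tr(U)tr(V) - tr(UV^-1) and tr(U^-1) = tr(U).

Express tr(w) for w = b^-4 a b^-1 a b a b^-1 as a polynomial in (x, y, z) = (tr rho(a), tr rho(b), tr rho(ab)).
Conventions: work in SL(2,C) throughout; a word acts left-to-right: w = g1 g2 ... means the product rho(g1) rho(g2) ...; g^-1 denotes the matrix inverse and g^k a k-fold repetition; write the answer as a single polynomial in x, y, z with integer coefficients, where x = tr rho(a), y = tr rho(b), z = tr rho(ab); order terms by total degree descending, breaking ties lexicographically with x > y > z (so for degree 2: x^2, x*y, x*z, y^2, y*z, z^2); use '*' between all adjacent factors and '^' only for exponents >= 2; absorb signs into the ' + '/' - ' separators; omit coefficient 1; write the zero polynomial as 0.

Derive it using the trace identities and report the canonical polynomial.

and tr(b a^2) = tr(a) * tr(b a) - tr(b) = x*z - y
tr(a b a^2) = tr(a) * tr(b a^2) - tr(b a) = x^2*z - x*y - z
next, tr(b a b a) = tr(a b) * tr(a b) - tr(1)   [split at repeated a] = z^2 - 2
tr(b a b) = tr(b) * tr(a b) - tr(a) = y*z - x
next, tr(a b a^2 b) = tr(a) * tr(b a b a) - tr(b a b) = x*z^2 - y*z - x
tr(a b^-1 a b a) = tr(a b a^2) * tr(b) - tr(a b a^2 b) = x^2*y*z - x*y^2 - x*z^2 + x
next, tr(a b a b a b) = tr(a b) * tr(a b a b) - tr(a^-1 b^-1)   [split at repeated a] = z^3 - 3*z
tr(a b^-1 a b a b) = tr(a b a b a) * tr(b) - tr(a b a b a b) = x*y*z^2 - y^2*z - z^3 - x*y + 3*z
tr(a b^-1 a b a b^-1) = tr(a b^-1 a b a) * tr(b) - tr(a b^-1 a b a b) = x^2*y^2*z - x*y^3 - 2*x*y*z^2 + y^2*z + z^3 + 2*x*y - 3*z
and tr(b^-2 a b^-1 a b a) = tr(a b^-1 a b a b^-1) * tr(b) - tr(a b^-1 a b a) = x^2*y^3*z - x*y^4 - 2*x*y^2*z^2 - x^2*y*z + y^3*z + y*z^3 + 3*x*y^2 + x*z^2 - 3*y*z - x
tr(b^-2 a b^-1 a b a b^-1) = tr(b^-2 a b^-1 a b a) * tr(b) - tr(b^-2 a b^-1 a b a b) = x^2*y^4*z - x*y^5 - 2*x*y^3*z^2 - 2*x^2*y^2*z + y^4*z + y^2*z^3 + 4*x*y^3 + 3*x*y*z^2 - 4*y^2*z - z^3 - 3*x*y + 3*z
tr(a b^-1 a b a b^-4) = tr(b^-2 a b^-1 a b a b^-1) * tr(b) - tr(b^-2 a b^-1 a b a) = x^2*y^5*z - x*y^6 - 2*x*y^4*z^2 - 3*x^2*y^3*z + y^5*z + y^3*z^3 + 5*x*y^4 + 5*x*y^2*z^2 + x^2*y*z - 5*y^3*z - 2*y*z^3 - 6*x*y^2 - x*z^2 + 6*y*z + x
tr(b^-4 a b^-1 a b a b^-1) = tr(a b^-1 a b a b^-4) * tr(b) - tr(a b^-1 a b a b^-3) = x^2*y^6*z - x*y^7 - 2*x*y^5*z^2 - 4*x^2*y^4*z + y^6*z + y^4*z^3 + 6*x*y^5 + 7*x*y^3*z^2 + 3*x^2*y^2*z - 6*y^4*z - 3*y^2*z^3 - 10*x*y^3 - 4*x*y*z^2 + 10*y^2*z + z^3 + 4*x*y - 3*z

x^2*y^6*z - x*y^7 - 2*x*y^5*z^2 - 4*x^2*y^4*z + y^6*z + y^4*z^3 + 6*x*y^5 + 7*x*y^3*z^2 + 3*x^2*y^2*z - 6*y^4*z - 3*y^2*z^3 - 10*x*y^3 - 4*x*y*z^2 + 10*y^2*z + z^3 + 4*x*y - 3*z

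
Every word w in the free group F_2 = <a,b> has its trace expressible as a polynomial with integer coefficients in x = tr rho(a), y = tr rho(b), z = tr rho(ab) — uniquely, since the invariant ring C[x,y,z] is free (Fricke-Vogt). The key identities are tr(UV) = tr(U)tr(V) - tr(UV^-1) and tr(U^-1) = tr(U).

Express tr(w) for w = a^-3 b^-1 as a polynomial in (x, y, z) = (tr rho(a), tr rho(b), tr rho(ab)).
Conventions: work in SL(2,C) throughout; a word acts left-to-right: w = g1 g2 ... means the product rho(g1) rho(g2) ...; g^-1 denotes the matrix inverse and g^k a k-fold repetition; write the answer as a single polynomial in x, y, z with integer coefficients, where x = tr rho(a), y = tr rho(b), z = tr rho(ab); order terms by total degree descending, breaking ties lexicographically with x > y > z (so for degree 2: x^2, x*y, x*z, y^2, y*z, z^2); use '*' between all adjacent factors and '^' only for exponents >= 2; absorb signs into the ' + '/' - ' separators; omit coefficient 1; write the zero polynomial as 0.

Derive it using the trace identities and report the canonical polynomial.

apply: tr(a^-1) = tr(a) = x
apply: tr(a^-2) = tr(a^-1)*tr(a) - tr(1) = x^2 - 2
use: tr(a^-3) = tr(a^-2)*tr(a) - tr(a^-1) = x^3 - 3*x
tr(b a^-1) = tr(b)*tr(a) - tr(b a) = x*y - z
tr(a^-2 b) = tr(b a^-1)*tr(a) - tr(b) = x^2*y - x*z - y
tr(a^-3 b) = tr(a^-2 b)*tr(a) - tr(a^-2 b a) = x^3*y - x^2*z - 2*x*y + z
use: tr(a^-3 b^-1) = tr(a^-3)*tr(b) - tr(a^-3 b) = x^2*z - x*y - z

x^2*z - x*y - z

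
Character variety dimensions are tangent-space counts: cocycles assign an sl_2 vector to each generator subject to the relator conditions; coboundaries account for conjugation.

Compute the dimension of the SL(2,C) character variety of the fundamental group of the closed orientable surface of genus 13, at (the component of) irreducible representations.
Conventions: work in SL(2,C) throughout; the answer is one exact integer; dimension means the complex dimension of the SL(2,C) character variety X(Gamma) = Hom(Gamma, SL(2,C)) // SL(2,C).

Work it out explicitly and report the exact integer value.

pi_1 of the closed genus-13 surface has 26 generators bound by the single product-of-commutators relator.
A cocycle assigns one sl_2 vector per generator subject to the relator condition d_2(z) = 0: dim of the unconstrained space is 3*2g = 78.
H^2 = coker(d_2) is dual to H^0 = 0 at irreducible rho (Poincare duality), so d_2 is onto: dim Z^1 = 75.
Coboundaries contribute dim B^1 = 3 (injective at irreducible rho).
dim H^1 = 75 - 3 = 72 = dim X.

72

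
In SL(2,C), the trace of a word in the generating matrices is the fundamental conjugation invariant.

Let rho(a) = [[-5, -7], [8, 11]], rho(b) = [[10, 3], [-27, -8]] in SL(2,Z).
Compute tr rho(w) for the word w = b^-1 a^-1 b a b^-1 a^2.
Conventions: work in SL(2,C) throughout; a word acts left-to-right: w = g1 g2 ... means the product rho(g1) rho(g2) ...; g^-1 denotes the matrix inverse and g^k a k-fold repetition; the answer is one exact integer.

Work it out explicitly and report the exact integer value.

-1809560

rho(b^-1) = [[-8, -3], [27, 10]]
... * rho(a^-1) = [[11, 7], [-8, -5]]  ->  [[-64, -41], [217, 139]]
... * rho(b) = [[10, 3], [-27, -8]]  ->  [[467, 136], [-1583, -461]]
... * rho(a) = [[-5, -7], [8, 11]]  ->  [[-1247, -1773], [4227, 6010]]
... * rho(b^-1) = [[-8, -3], [27, 10]]  ->  [[-37895, -13989], [128454, 47419]]
... * rho(a) = [[-5, -7], [8, 11]]  ->  [[77563, 111386], [-262918, -377569]]
... * rho(a) = [[-5, -7], [8, 11]]  ->  [[503273, 682305], [-1705962, -2312833]]
tr = 503273 + -2312833 = -1809560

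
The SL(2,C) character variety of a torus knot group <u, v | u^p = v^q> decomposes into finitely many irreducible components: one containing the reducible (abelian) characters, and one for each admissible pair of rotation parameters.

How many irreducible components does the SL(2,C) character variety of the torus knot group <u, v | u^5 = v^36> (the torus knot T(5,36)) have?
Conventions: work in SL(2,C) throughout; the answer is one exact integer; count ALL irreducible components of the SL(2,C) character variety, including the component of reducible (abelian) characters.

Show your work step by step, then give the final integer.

Gamma = < u, v | u^5 = v^36 > (torus knot T(5,36)); the central element u^5 = v^36 acts as +I or -I in any irreducible SL(2,C) representation.
This locks tr(u) to 2*cos(pi*alpha/5), alpha in 1..4, and tr(v) to 2*cos(pi*beta/36), beta in 1..35, on each component of irreducible characters.
u^5 = (-1)^alpha I and v^36 = (-1)^beta I must agree, so alpha and beta have equal parity.
Enumerate parity-matched pairs: 2*18 odd-odd plus 2*17 even-even gives 70.
Total: 70 irreducible-character components + 1 reducible (abelian) component = 71.

71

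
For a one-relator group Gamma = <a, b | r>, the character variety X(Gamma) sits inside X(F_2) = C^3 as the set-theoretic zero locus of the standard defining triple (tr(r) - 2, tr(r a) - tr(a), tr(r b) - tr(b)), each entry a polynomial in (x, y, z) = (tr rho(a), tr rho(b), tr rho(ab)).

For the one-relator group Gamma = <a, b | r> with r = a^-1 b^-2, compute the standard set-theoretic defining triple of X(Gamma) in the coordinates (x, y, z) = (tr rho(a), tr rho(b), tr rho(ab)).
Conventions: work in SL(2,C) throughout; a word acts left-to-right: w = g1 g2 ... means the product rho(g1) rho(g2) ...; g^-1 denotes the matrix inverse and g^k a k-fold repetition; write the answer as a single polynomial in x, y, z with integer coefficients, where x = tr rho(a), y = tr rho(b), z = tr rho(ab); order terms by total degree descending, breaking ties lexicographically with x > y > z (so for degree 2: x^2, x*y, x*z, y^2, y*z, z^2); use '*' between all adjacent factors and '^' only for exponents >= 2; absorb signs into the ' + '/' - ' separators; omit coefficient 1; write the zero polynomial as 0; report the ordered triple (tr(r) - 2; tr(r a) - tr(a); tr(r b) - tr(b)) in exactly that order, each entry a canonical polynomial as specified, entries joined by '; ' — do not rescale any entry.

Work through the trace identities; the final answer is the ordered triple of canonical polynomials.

y*z - x - 2; y^2 - x - 2; -y + z

tr(b^-1) = tr(b) = y
reduce: tr(b^-1 a) = tr(a) * tr(b) - tr(a b)  (eliminate b^-1) = x*y - z
tr(b^-1 a^-1) = tr(b^-1) * tr(a) - tr(b^-1 a)  (eliminate a^-1) = z
tr(a^-1 b^-2) = tr(b^-1 a^-1) * tr(b) - tr(b^-1 a^-1 b)  (eliminate b^-1) = y*z - x
tr(b^-2) = tr(b^-1) * tr(b) - tr(1) = y^2 - 2
assemble the triple (tr(r) - 2; tr(r a) - x; tr(r b) - y)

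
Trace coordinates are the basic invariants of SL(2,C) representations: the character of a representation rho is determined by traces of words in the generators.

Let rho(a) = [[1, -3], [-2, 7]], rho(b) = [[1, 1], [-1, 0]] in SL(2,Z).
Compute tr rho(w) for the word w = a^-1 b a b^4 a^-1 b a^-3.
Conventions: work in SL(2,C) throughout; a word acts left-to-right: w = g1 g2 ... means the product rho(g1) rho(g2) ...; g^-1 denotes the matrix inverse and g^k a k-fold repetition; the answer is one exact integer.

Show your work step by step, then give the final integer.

146579

rho(a^-1) = [[7, 3], [2, 1]]
... * rho(b) = [[1, 1], [-1, 0]]  ->  [[4, 7], [1, 2]]
... * rho(a) = [[1, -3], [-2, 7]]  ->  [[-10, 37], [-3, 11]]
... * rho(b) = [[1, 1], [-1, 0]]  ->  [[-47, -10], [-14, -3]]
... * rho(b) = [[1, 1], [-1, 0]]  ->  [[-37, -47], [-11, -14]]
... * rho(b) = [[1, 1], [-1, 0]]  ->  [[10, -37], [3, -11]]
... * rho(b) = [[1, 1], [-1, 0]]  ->  [[47, 10], [14, 3]]
... * rho(a^-1) = [[7, 3], [2, 1]]  ->  [[349, 151], [104, 45]]
... * rho(b) = [[1, 1], [-1, 0]]  ->  [[198, 349], [59, 104]]
... * rho(a^-1) = [[7, 3], [2, 1]]  ->  [[2084, 943], [621, 281]]
... * rho(a^-1) = [[7, 3], [2, 1]]  ->  [[16474, 7195], [4909, 2144]]
... * rho(a^-1) = [[7, 3], [2, 1]]  ->  [[129708, 56617], [38651, 16871]]
tr = 129708 + 16871 = 146579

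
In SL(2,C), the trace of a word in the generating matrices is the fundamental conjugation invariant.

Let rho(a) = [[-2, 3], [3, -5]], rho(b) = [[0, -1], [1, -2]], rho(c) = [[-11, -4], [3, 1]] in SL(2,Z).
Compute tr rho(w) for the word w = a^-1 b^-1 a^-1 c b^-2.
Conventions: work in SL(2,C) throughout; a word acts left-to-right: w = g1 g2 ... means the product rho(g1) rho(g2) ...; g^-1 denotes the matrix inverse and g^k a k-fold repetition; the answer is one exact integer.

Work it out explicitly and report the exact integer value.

rho(a^-1) = [[-5, -3], [-3, -2]]
... * rho(b^-1) = [[-2, 1], [-1, 0]]  ->  [[13, -5], [8, -3]]
... * rho(a^-1) = [[-5, -3], [-3, -2]]  ->  [[-50, -29], [-31, -18]]
... * rho(c) = [[-11, -4], [3, 1]]  ->  [[463, 171], [287, 106]]
... * rho(b^-1) = [[-2, 1], [-1, 0]]  ->  [[-1097, 463], [-680, 287]]
... * rho(b^-1) = [[-2, 1], [-1, 0]]  ->  [[1731, -1097], [1073, -680]]
tr = 1731 + -680 = 1051

1051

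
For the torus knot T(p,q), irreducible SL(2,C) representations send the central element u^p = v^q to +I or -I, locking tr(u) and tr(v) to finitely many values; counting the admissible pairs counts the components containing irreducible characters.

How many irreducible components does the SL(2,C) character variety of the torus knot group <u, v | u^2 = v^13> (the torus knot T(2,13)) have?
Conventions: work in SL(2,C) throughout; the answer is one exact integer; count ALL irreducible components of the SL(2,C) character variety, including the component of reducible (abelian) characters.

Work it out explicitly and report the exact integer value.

Gamma = < u, v | u^2 = v^13 > (torus knot T(2,13)); the central element u^2 = v^13 acts as +I or -I in any irreducible SL(2,C) representation.
On an irreducible component, tr(u) is locked at 2*cos(pi*alpha/2) for some alpha in 1..1, and tr(v) at 2*cos(pi*beta/13) for some beta in 1..12.
u^2 = (-1)^alpha I and v^13 = (-1)^beta I must agree, so alpha and beta have equal parity.
Counting: 1 odd alphas x 6 odd betas + 0 even alphas x 6 even betas = 6 + 0 = 6.
Total: 6 irreducible-character components + 1 reducible (abelian) component = 7.

7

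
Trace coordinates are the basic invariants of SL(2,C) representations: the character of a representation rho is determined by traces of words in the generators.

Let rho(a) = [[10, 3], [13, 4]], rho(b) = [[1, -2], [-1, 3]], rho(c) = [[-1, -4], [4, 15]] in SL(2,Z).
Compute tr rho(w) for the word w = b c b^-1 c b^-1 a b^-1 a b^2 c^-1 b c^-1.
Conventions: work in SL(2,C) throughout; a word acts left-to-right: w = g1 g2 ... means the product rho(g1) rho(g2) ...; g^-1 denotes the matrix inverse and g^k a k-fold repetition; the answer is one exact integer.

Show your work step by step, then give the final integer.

rho(b) = [[1, -2], [-1, 3]]
... * rho(c) = [[-1, -4], [4, 15]]  ->  [[-9, -34], [13, 49]]
... * rho(b^-1) = [[3, 2], [1, 1]]  ->  [[-61, -52], [88, 75]]
... * rho(c) = [[-1, -4], [4, 15]]  ->  [[-147, -536], [212, 773]]
... * rho(b^-1) = [[3, 2], [1, 1]]  ->  [[-977, -830], [1409, 1197]]
... * rho(a) = [[10, 3], [13, 4]]  ->  [[-20560, -6251], [29651, 9015]]
... * rho(b^-1) = [[3, 2], [1, 1]]  ->  [[-67931, -47371], [97968, 68317]]
... * rho(a) = [[10, 3], [13, 4]]  ->  [[-1295133, -393277], [1867801, 567172]]
... * rho(b) = [[1, -2], [-1, 3]]  ->  [[-901856, 1410435], [1300629, -2034086]]
... * rho(b) = [[1, -2], [-1, 3]]  ->  [[-2312291, 6035017], [3334715, -8703516]]
... * rho(c^-1) = [[15, 4], [-4, -1]]  ->  [[-58824433, -15284181], [84834789, 22042376]]
... * rho(b) = [[1, -2], [-1, 3]]  ->  [[-43540252, 71796323], [62792413, -103542450]]
... * rho(c^-1) = [[15, 4], [-4, -1]]  ->  [[-940289072, -245957331], [1356055995, 354712102]]
tr = -940289072 + 354712102 = -585576970

-585576970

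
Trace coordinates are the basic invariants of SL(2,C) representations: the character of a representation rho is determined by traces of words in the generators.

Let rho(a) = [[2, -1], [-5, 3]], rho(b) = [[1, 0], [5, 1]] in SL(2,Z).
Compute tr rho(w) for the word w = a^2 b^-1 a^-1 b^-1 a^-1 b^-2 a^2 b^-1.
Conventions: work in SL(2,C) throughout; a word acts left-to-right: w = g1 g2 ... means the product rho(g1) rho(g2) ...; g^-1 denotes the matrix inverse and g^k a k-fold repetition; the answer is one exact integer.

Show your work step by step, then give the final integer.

-3502

rho(a) = [[2, -1], [-5, 3]]
... * rho(a) = [[2, -1], [-5, 3]]  ->  [[9, -5], [-25, 14]]
... * rho(b^-1) = [[1, 0], [-5, 1]]  ->  [[34, -5], [-95, 14]]
... * rho(a^-1) = [[3, 1], [5, 2]]  ->  [[77, 24], [-215, -67]]
... * rho(b^-1) = [[1, 0], [-5, 1]]  ->  [[-43, 24], [120, -67]]
... * rho(a^-1) = [[3, 1], [5, 2]]  ->  [[-9, 5], [25, -14]]
... * rho(b^-1) = [[1, 0], [-5, 1]]  ->  [[-34, 5], [95, -14]]
... * rho(b^-1) = [[1, 0], [-5, 1]]  ->  [[-59, 5], [165, -14]]
... * rho(a) = [[2, -1], [-5, 3]]  ->  [[-143, 74], [400, -207]]
... * rho(a) = [[2, -1], [-5, 3]]  ->  [[-656, 365], [1835, -1021]]
... * rho(b^-1) = [[1, 0], [-5, 1]]  ->  [[-2481, 365], [6940, -1021]]
tr = -2481 + -1021 = -3502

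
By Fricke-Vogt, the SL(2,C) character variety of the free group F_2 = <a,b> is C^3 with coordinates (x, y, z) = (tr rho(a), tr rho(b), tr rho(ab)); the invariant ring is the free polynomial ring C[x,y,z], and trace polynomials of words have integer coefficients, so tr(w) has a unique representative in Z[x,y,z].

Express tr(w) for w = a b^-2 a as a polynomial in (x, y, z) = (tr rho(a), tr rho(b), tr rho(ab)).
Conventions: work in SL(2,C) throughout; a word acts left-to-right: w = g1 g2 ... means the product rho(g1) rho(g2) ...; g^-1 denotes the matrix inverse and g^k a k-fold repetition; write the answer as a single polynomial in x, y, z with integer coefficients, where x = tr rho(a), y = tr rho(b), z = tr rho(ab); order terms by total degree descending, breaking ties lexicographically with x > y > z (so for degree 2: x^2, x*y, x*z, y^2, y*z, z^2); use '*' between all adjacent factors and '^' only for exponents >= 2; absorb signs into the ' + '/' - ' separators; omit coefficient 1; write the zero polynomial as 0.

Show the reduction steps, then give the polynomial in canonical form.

x^2*y^2 - x*y*z - x^2 - y^2 + 2

next, trace(a^2) = trace(a)*trace(a) - trace(1) = x^2 - 2
and trace(a^2 b) = trace(a)*trace(b a) - trace(b) = x*z - y
trace(b^-1 a^2) = trace(a^2)*trace(b) - trace(a^2 b) = x^2*y - x*z - y
next, trace(a b^-2 a) = trace(b^-1 a^2)*trace(b) - trace(b^-1 a^2 b) = x^2*y^2 - x*y*z - x^2 - y^2 + 2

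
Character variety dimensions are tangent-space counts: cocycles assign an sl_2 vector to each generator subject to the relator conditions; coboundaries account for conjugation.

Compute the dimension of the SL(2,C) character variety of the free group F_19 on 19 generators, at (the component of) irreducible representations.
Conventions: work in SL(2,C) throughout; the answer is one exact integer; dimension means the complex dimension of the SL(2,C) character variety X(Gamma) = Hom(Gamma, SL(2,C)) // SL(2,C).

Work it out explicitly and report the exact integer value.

Gamma = F_19 has 19 generators and no relators.
A cocycle picks one sl_2 vector per generator freely, giving dim Z^1 = 3*19 = 57.
Irreducibility makes the coboundary map sl_2 -> Z^1 injective (trivial centralizer), so dim B^1 = 3.
Therefore dim X = 57 - 3 = 54.

54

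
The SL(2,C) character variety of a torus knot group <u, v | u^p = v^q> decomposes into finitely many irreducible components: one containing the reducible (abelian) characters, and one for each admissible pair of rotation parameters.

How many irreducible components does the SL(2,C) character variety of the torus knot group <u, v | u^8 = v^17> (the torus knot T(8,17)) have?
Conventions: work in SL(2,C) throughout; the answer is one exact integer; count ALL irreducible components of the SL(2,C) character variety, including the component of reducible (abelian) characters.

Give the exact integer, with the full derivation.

In the torus knot group T(8,17), u^8 = v^17 is central, so an irreducible representation sends it to +I or -I (Schur).
This locks tr(u) to 2*cos(pi*alpha/8), alpha in 1..7, and tr(v) to 2*cos(pi*beta/17), beta in 1..16, on each component of irreducible characters.
u^8 = (-1)^alpha I and v^17 = (-1)^beta I must agree, so alpha and beta have equal parity.
Counting: 4 odd alphas x 8 odd betas + 3 even alphas x 8 even betas = 32 + 24 = 56.
Total: 56 irreducible-character components + 1 reducible (abelian) component = 57.

57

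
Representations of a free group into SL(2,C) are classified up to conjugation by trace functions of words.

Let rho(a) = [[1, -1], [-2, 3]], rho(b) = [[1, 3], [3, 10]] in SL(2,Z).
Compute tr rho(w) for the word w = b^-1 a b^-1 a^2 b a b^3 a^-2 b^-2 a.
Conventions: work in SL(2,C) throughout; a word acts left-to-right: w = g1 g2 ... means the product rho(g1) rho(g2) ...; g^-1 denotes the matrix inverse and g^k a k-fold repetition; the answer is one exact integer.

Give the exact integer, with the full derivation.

rho(b^-1) = [[10, -3], [-3, 1]]
... * rho(a) = [[1, -1], [-2, 3]]  ->  [[16, -19], [-5, 6]]
... * rho(b^-1) = [[10, -3], [-3, 1]]  ->  [[217, -67], [-68, 21]]
... * rho(a) = [[1, -1], [-2, 3]]  ->  [[351, -418], [-110, 131]]
... * rho(a) = [[1, -1], [-2, 3]]  ->  [[1187, -1605], [-372, 503]]
... * rho(b) = [[1, 3], [3, 10]]  ->  [[-3628, -12489], [1137, 3914]]
... * rho(a) = [[1, -1], [-2, 3]]  ->  [[21350, -33839], [-6691, 10605]]
... * rho(b) = [[1, 3], [3, 10]]  ->  [[-80167, -274340], [25124, 85977]]
... * rho(b) = [[1, 3], [3, 10]]  ->  [[-903187, -2983901], [283055, 935142]]
... * rho(b) = [[1, 3], [3, 10]]  ->  [[-9854890, -32548571], [3088481, 10200585]]
... * rho(a^-1) = [[3, 1], [2, 1]]  ->  [[-94661812, -42403461], [29666613, 13289066]]
... * rho(a^-1) = [[3, 1], [2, 1]]  ->  [[-368792358, -137065273], [115577971, 42955679]]
... * rho(b^-1) = [[10, -3], [-3, 1]]  ->  [[-3276727761, 969311801], [1026912673, -303778234]]
... * rho(b^-1) = [[10, -3], [-3, 1]]  ->  [[-35675213013, 10799495084], [11180461432, -3384516253]]
... * rho(a) = [[1, -1], [-2, 3]]  ->  [[-57274203181, 68073698265], [17949493938, -21334010191]]
tr = -57274203181 + -21334010191 = -78608213372

-78608213372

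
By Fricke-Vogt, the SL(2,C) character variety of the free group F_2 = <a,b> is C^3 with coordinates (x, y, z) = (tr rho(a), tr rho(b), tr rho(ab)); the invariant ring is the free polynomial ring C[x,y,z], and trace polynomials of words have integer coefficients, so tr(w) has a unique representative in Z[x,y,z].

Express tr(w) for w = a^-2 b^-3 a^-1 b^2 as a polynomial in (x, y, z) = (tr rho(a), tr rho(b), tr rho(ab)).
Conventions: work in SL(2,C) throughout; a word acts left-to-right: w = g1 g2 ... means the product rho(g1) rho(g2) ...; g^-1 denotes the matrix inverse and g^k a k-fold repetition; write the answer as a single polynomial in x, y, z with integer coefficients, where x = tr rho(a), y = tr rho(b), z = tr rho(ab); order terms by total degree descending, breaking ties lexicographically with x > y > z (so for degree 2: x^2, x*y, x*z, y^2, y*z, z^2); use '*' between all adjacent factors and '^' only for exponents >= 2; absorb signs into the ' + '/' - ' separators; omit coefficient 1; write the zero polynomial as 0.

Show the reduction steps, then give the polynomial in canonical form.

x^2*y^4*z - x^3*y^3 - x*y^5 - x*y^3*z^2 - x^2*y^2*z + x^3*y + 5*x*y^3 + x*y*z^2 + x^2*z - 5*x*y - z

tr(b^2) = tr(b)*tr(b) - tr(1) = y^2 - 2
next, tr(b^2 a) = tr(b)*tr(a b) - tr(a) = y*z - x
tr(a^-1 b^2) = tr(b^2)*tr(a) - tr(b^2 a) = x*y^2 - y*z - x
tr(a^-1 b^2 a^-1) = tr(a^-1 b^2)*tr(a) - tr(a^-1 b^2 a) = x^2*y^2 - x*y*z - x^2 - y^2 + 2
next, tr(b^3) = tr(b)*tr(b^2) - tr(b) = y^3 - 3*y
and tr(b^3 a) = tr(b)*tr(b a b) - tr(b a) = y^2*z - x*y - z
tr(b^2 a^-1 b) = tr(b^3)*tr(a) - tr(b^3 a) = x*y^3 - y^2*z - 2*x*y + z
next, tr(a b a b) = tr(b a)*tr(b a) - tr(1) = z^2 - 2
tr(a b a) = tr(a)*tr(b a) - tr(b) = x*z - y
tr(b a b^2 a) = tr(b)*tr(a b a b) - tr(a b a) = y*z^2 - x*z - y
and tr(b^2 a^-1 b a) = tr(b a b^2)*tr(a) - tr(b a b^2 a) = x*y^2*z - x^2*y - y*z^2 + y
tr(a^-1 b^2 a^-1 b) = tr(b^2 a^-1 b)*tr(a) - tr(b^2 a^-1 b a) = x^2*y^3 - 2*x*y^2*z - x^2*y + y*z^2 + x*z - y
tr(b^-1 a^-1 b^2 a^-1) = tr(a^-1 b^2 a^-1)*tr(b) - tr(a^-1 b^2 a^-1 b) = x*y^2*z - y^3 - y*z^2 - x*z + 3*y
tr(a^-1 b^2 a^-1 b^-2) = tr(b^-1 a^-1 b^2 a^-1)*tr(b) - tr(b^-1 a^-1 b^2 a^-1 b) = x*y^3*z - x^2*y^2 - y^4 - y^2*z^2 + x^2 + 4*y^2 - 2
tr(b^-3 a^-1 b^2 a^-1) = tr(a^-1 b^2 a^-1 b^-2)*tr(b) - tr(a^-1 b^2 a^-1 b^-1) = x*y^4*z - x^2*y^3 - y^5 - y^3*z^2 - x*y^2*z + x^2*y + 5*y^3 + y*z^2 + x*z - 5*y
and tr(a^-2 b^-3 a^-1 b^2) = tr(b^-3 a^-1 b^2 a^-1)*tr(a) - tr(b^-3 a^-1 b^2) = x^2*y^4*z - x^3*y^3 - x*y^5 - x*y^3*z^2 - x^2*y^2*z + x^3*y + 5*x*y^3 + x*y*z^2 + x^2*z - 5*x*y - z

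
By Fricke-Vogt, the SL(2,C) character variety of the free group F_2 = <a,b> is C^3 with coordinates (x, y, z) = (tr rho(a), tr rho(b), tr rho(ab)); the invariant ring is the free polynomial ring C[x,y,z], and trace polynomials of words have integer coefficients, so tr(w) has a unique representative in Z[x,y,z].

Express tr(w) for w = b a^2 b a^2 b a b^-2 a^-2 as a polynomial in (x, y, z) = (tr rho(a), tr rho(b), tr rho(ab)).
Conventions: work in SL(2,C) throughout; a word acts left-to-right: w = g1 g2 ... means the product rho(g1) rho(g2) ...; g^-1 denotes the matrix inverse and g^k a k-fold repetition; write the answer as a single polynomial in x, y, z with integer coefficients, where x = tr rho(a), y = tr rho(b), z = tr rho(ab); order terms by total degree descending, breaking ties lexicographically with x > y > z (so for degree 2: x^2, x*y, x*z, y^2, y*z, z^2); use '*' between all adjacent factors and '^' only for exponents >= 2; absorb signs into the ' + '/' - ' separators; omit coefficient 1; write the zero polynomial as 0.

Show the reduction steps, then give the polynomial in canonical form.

reduce: tr(b a b a) = tr(a b) * tr(a b) - tr(1)  (split on a) = z^2 - 2
tr(b a b) = tr(b) * tr(a b) - tr(a)  (reduce the b square) = y*z - x
tr(b a b a^2) = tr(a) * tr(b a b a) - tr(b a b)  (reduce the a square) = x*z^2 - y*z - x
tr(b a^3 b a) = tr(a) * tr(b a b a^2) - tr(b a b a)  (reduce the a square) = x^2*z^2 - x*y*z - x^2 - z^2 + 2
tr(a b a) = tr(a) * tr(b a) - tr(b)  (reduce the a square) = x*z - y
so tr(a^3 b) = tr(a) * tr(a b a) - tr(a b)  (reduce the a square) = x^2*z - x*y - z
reduce: tr(a^2) = tr(a) * tr(a) - tr(1)  (reduce the a square) = x^2 - 2
so tr(a^3) = tr(a) * tr(a^2) - tr(a)  (reduce the a square) = x^3 - 3*x
reduce: tr(b a^3 b) = tr(b) * tr(a^3 b) - tr(a^3)  (reduce the b square) = x^2*y*z - x^3 - x*y^2 - y*z + 3*x
tr(a^2 b a^2 b a) = tr(a) * tr(b a^3 b a) - tr(b a^3 b)  (reduce the a square) = x^3*z^2 - 2*x^2*y*z + x*y^2 - x*z^2 + y*z - x
tr(b a b a b a) = tr(b a) * tr(b a b a) - tr(b^-1 a^-1)  (split on b) = z^3 - 3*z
so tr(b a b a b) = tr(b) * tr(a b a b) - tr(a b a)  (reduce the b square) = y*z^2 - x*z - y
tr(b a b a^2 b a) = tr(a) * tr(b a b a b a) - tr(b a b a b)  (reduce the a square) = x*z^3 - y*z^2 - 2*x*z + y
tr(b a b a^2 b) = tr(b) * tr(a b a^2 b) - tr(a b a^2)  (reduce the b square) = x*y*z^2 - x^2*z - y^2*z + z
tr(b a^2 b a^2 b a) = tr(a) * tr(b a b a^2 b a) - tr(b a b a^2 b)  (reduce the a square) = x^2*z^3 - 2*x*y*z^2 - x^2*z + y^2*z + x*y - z
reduce: tr(b a^2 b) = tr(b) * tr(a^2 b) - tr(a^2)  (reduce the b square) = x*y*z - x^2 - y^2 + 2
so tr(a^2 b a^2 b) = tr(a) * tr(b a^2 b a) - tr(b a^2 b)  (reduce the a square) = x^2*z^2 - 2*x*y*z + y^2 - 2
tr(a^2 b a^2) = tr(a) * tr(a b a^2) - tr(a b a)  (reduce the a square) = x^3*z - x^2*y - 2*x*z + y
so tr(b a^2 b a^2 b) = tr(b) * tr(a^2 b a^2 b) - tr(a^2 b a^2)  (reduce the b square) = x^2*y*z^2 - x^3*z - 2*x*y^2*z + x^2*y + y^3 + 2*x*z - 3*y
reduce: tr(a b a^2 b a^2 b a) = tr(a) * tr(b a^2 b a^2 b a) - tr(b a^2 b a^2 b)  (reduce the a square) = x^3*z^3 - 3*x^2*y*z^2 + 3*x*y^2*z - y^3 - 3*x*z + 3*y
so tr(b a b a b a b a) = tr(a b) * tr(a b a b a b) - tr(a^-1 b^-1 a^-1 b^-1)  (split on a) = z^4 - 4*z^2 + 2
tr(b a b a b a b) = tr(b) * tr(a b a b a b) - tr(a b a b a)  (reduce the b square) = y*z^3 - x*z^2 - 2*y*z + x
tr(b a b a b a^2 b a) = tr(a) * tr(b a b a b a b a) - tr(b a b a b a b)  (reduce the a square) = x*z^4 - y*z^3 - 3*x*z^2 + 2*y*z + x
tr(b a b a b a^2 b) = tr(b) * tr(a b a b a^2 b) - tr(a b a b a^2)  (reduce the b square) = x*y*z^3 - x^2*z^2 - y^2*z^2 - x*y*z + x^2 + y^2 + z^2 - 2
tr(a b a^2 b a^2 b a b) = tr(a) * tr(b a b a b a^2 b a) - tr(b a b a b a^2 b)  (reduce the a square) = x^2*z^4 - 2*x*y*z^3 - 2*x^2*z^2 + y^2*z^2 + 3*x*y*z - y^2 - z^2 + 2
reduce: tr(b a^2 b a^2 b a b^-1 a) = tr(a b a^2 b a^2 b a) * tr(b) - tr(a b a^2 b a^2 b a b)  (eliminate b^-1) = x^3*y*z^3 - 3*x^2*y^2*z^2 - x^2*z^4 + 3*x*y^3*z + 2*x*y*z^3 + 2*x^2*z^2 - y^4 - y^2*z^2 - 6*x*y*z + 4*y^2 + z^2 - 2
tr(a^-1 b a^2 b a^2 b a b^-1) = tr(b a^2 b a^2 b a b^-1) * tr(a) - tr(b a^2 b a^2 b a b^-1 a)  (eliminate a^-1) = -x^3*y*z^3 + x^4*z^2 + 3*x^2*y^2*z^2 + x^2*z^4 - 2*x^3*y*z - 3*x*y^3*z - 2*x*y*z^3 + x^2*y^2 - 3*x^2*z^2 + y^4 + y^2*z^2 + 7*x*y*z - x^2 - 4*y^2 - z^2 + 2
reduce: tr(a^-1 b a^2 b a^2 b a b^-2) = tr(a^-1 b a^2 b a^2 b a b^-1) * tr(b) - tr(a^-1 b a^2 b a^2 b a)  (eliminate b^-1) = -x^3*y^2*z^3 + x^4*y*z^2 + 3*x^2*y^3*z^2 + x^2*y*z^4 - 2*x^3*y^2*z - 3*x*y^4*z - 2*x*y^2*z^3 + x^2*y^3 - 4*x^2*y*z^2 + y^5 + y^3*z^2 + x^3*z + 9*x*y^2*z - 2*x^2*y - 5*y^3 - y*z^2 - 2*x*z + 5*y
so tr(a^2 b a^2 b a b^-1) = tr(a^2 b a^2 b a) * tr(b) - tr(a^2 b a^2 b a b)  (eliminate b^-1) = x^3*y*z^2 - 2*x^2*y^2*z - x^2*z^3 + x*y^3 + x*y*z^2 + x^2*z - 2*x*y + z
reduce: tr(b a^2 b a^2 b a b^-2 a^-2) = tr(a^-1 b a^2 b a^2 b a b^-2) * tr(a) - tr(a^-1 b a^2 b a^2 b a b^-2 a)  (eliminate a^-1) = -x^4*y^2*z^3 + x^5*y*z^2 + 3*x^3*y^3*z^2 + x^3*y*z^4 - 2*x^4*y^2*z - 3*x^2*y^4*z - 2*x^2*y^2*z^3 + x^3*y^3 - 5*x^3*y*z^2 + x*y^5 + x*y^3*z^2 + x^4*z + 11*x^2*y^2*z + x^2*z^3 - 2*x^3*y - 6*x*y^3 - 2*x*y*z^2 - 3*x^2*z + 7*x*y - z

-x^4*y^2*z^3 + x^5*y*z^2 + 3*x^3*y^3*z^2 + x^3*y*z^4 - 2*x^4*y^2*z - 3*x^2*y^4*z - 2*x^2*y^2*z^3 + x^3*y^3 - 5*x^3*y*z^2 + x*y^5 + x*y^3*z^2 + x^4*z + 11*x^2*y^2*z + x^2*z^3 - 2*x^3*y - 6*x*y^3 - 2*x*y*z^2 - 3*x^2*z + 7*x*y - z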